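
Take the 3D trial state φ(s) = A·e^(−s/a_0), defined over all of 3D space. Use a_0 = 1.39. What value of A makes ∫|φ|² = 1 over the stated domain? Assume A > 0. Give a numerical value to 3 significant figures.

A ≈ 0.344

Normalization requires ∫|φ|² 4πs² ds = 1, integrated from 0 to ∞.
In 3D with spherical symmetry the volume element is 4πs² ds.
The integral (without the A² prefactor) comes out to π·a_0^3.
So A² = (π·a_0^3)^(−1).
Substituting a_0 = 1.39 gives A² = 0.1185, so A = 0.3443.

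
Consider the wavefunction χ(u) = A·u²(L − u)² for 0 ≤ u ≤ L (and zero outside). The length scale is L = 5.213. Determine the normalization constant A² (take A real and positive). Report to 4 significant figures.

A^2 ≈ 0.0002216

We need A² ∫|f|² du = 1, taking the integral from 0 to L.
Expanding the polynomial and integrating term by term, ∫|χ|² du = A²·(L^9/630).
Setting this equal to 1 gives A² = 1/(L^9/630).
With L = 5.213: A² = 0.00022159 and A = 0.014886.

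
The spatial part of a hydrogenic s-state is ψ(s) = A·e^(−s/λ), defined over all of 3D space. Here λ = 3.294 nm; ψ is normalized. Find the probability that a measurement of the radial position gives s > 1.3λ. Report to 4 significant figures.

Integrate the radial probability density 4πs²|ψ|² over s > 1.3λ.
The full normalization integral is A²·[π·λ^3] = 1, fixing A².
Substituting u = s/λ, A², 4π and the length scale all cancel in the ratio: P = ∫_{1.3}^{∞} u^2·e^(-2·u) du / ∫_{0}^{∞} u^2·e^(-2·u) du.
With ∫ u^2·e^(-2·u) du = -(2·u^2 + 2·u + 1)·e^(-2·u)/4 + C, the region integral is 349·e^(-13/5)/200 and the full one is 1/4.
This evaluates to P = 0.51843.

P ≈ 0.5184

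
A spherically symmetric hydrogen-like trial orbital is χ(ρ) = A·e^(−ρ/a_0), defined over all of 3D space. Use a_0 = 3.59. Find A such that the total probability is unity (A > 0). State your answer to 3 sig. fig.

Require ∫ |χ|² 4πρ² dρ = 1 over the whole domain.
Recall ∫₀^∞ ρ^m e^(−ρ/β) dρ = m!·β^(m+1), ∫|χ|² 4πρ² dρ = A²·(π·a_0^3).
So A² = (π·a_0^3)^(−1).
Substituting a_0 = 3.59 gives A² = 0.006880, so A = 0.08294.

A ≈ 0.0829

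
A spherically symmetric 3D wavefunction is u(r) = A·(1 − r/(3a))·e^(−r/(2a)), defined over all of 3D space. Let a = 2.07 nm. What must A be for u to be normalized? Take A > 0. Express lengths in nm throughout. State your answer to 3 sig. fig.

A ≈ 0.116 nm^(-3/2)

The normalization condition is ∫|u|² 4πr² dr = 1 from 0 to ∞.
Recall ∫₀^∞ r^m e^(−r/β) dr = m!·β^(m+1), the integral (without the A² prefactor) comes out to 8·π·a^3/3.
So A² = (8·π·a^3/3)^(−1).
Substituting a = 2.07 gives A² = 0.01346, so A = 0.1160.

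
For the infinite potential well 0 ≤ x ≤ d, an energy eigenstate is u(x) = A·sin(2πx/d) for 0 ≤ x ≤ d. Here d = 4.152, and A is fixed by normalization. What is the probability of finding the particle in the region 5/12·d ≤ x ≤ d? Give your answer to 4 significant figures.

P ≈ 0.5144

|u|² is the probability density, so P = ∫_{5/12·d}^{d} |u|² dx.
With A² fixed by ∫|u|² = 1, i.e. A² = (d/2)^(−1), substitute and integrate.
Let t = x/d; then A² and the length scale cancel, so P = ∫_{5/12}^{1} sin(2·π·t)^2 dt ÷ ∫_{0}^{1} sin(2·π·t)^2 dt.
Using ∫ sin(2·π·t)^2 dt = t/2 - sin(4·π·t)/(8·π), the numerator is -√(3)/(16·π) + 7/24 and the denominator is 1/2.
Evaluating gives P = -√(3)/(8·π) + 7/12.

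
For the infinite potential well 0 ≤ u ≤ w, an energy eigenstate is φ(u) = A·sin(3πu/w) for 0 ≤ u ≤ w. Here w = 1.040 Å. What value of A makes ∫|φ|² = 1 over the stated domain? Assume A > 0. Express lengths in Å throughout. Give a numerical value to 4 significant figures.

Normalization requires ∫|φ|² du = 1, integrated from 0 to w.
∫|φ|² du = A²·(w/2).
Hence A² = 1/[w/2].
With w = 1.040: A² = 1.9231 and A = 1.3868.

A ≈ 1.387 Å^(-1/2)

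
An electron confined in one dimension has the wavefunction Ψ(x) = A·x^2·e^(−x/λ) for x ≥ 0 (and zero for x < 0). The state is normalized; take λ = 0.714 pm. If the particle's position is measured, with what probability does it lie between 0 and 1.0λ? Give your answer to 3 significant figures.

P ≈ 0.0527

P = ∫_{0}^{1.0λ} |Ψ(x)|² dx.
Since A² = 1/(3·λ^5/4), this is the region integral divided by the full normalization integral.
Substituting u = x/λ, A² and the length scale cancel in the ratio: P = ∫_{0}^{1.0} u^4·e^(-2·u) du / ∫_{0}^{∞} u^4·e^(-2·u) du.
An antiderivative of u^4·e^(-2·u) is -(u^4/2 + u^3 + 3·u^2/2 + 3·u/2 + 3/4)·e^(-2·u); evaluating from 0 to 1.0 gives 3/4 - 21·e^(-2)/4, while the full integral is 3/4.
Evaluating gives P = 0.05265.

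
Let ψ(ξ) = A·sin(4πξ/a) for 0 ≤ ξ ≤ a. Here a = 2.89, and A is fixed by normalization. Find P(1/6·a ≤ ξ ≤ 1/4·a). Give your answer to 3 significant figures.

P ≈ 0.0489

|ψ|² is the probability density, so P = ∫_{1/6·a}^{1/4·a} |ψ|² dξ.
The normalization integral ∫|ψ|²dξ over the whole domain equals a/2·A², and A² cancels in the ratio.
In terms of u = ξ/a (A² and the length scale cancel between numerator and denominator), P = [∫_{1/6}^{1/4} sin(4·π·u)^2 du] / [∫_{0}^{1} sin(4·π·u)^2 du].
Using ∫ sin(4·π·u)^2 du = u/2 - sin(4·π·u)·cos(4·π·u)/(8·π), the numerator is -√(3)/(32·π) + 1/24 and the denominator is 1/2.
This works out to P = (-√(3)/16 + π/12)/π.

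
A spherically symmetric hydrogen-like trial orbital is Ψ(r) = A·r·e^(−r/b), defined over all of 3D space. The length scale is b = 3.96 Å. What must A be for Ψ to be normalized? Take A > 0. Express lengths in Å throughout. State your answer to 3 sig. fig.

A ≈ 0.0104 Å^(-5/2)

Normalization requires ∫|Ψ|² 4πr² dr = 1, integrated from 0 to ∞.
(Spherical symmetry: dV = 4πr² dr.)
Using ∫₀^∞ rⁿ e^(−αr) dr = n!/αⁿ⁺¹, carrying out the integral gives A² · 3·π·b^5.
Setting this equal to 1 gives A² = 1/(3·π·b^5).
With b = 3.96: A² = 0.0001090 and A = 0.01044.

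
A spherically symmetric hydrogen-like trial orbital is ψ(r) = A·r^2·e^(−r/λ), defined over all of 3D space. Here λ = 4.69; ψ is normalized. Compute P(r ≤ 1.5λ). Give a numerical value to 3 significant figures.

With dV = 4πr²dr, the probability is ∫|ψ|² dV over r ≤ 1.5λ.
Normalization gives A² = 1/(45·π·λ^7/2).
Let u = r/λ; then A², 4π and the length scale all cancel, so P = ∫_{0}^{1.5} u^6·e^(-2·u) du ÷ ∫_{0}^{∞} u^6·e^(-2·u) du.
With ∫ u^6·e^(-2·u) du = -(4·u^6 + 12·u^5 + 30·u^4 + 60·u^3 + 90·u^2 + 90·u + 45)·e^(-2·u)/8 + C, the region integral is ≈ 0.18849 and the full one is 45/8.
Taking the ratio yields P = 0.03351.

P ≈ 0.0335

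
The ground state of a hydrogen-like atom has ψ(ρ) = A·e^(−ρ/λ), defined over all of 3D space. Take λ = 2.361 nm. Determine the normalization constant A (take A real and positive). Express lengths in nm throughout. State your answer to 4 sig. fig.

We need A² ∫|f|² 4πρ² dρ = 1, taking the integral from 0 to ∞.
With ∫₀^∞ ρ^2 e^(−αρ) dρ = 2!/α^3, with ψ = A·e^(−ρ/λ), the integral evaluates to A²·[π·λ^3].
So A² = (π·λ^3)^(−1).
Plugging in λ = 2.361 yields A = 0.15552.

A ≈ 0.1555 nm^(-3/2)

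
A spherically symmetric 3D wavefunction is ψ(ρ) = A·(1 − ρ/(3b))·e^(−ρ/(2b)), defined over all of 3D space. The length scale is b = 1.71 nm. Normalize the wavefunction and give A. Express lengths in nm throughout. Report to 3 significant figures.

A ≈ 0.155 nm^(-3/2)

The normalization condition is ∫|ψ|² 4πρ² dρ = 1 from 0 to ∞.
(Spherical symmetry: dV = 4πρ² dρ.)
∫|ψ|² 4πρ² dρ = A²·(8·π·b^3/3).
Hence A² = 1/[8·π·b^3/3].
With b = 1.71: A² = 0.02387 and A = 0.1545.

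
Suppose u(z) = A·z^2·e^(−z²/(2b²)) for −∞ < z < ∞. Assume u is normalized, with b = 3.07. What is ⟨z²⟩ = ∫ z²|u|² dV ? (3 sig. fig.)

⟨z²⟩ = ∫ z^2 |u|² dz over the full domain.
Evaluating both integrals, ⟨z²⟩ = 5·b^2/2.
Putting b = 3.07 gives 23.56.

⟨z^2⟩ ≈ 23.6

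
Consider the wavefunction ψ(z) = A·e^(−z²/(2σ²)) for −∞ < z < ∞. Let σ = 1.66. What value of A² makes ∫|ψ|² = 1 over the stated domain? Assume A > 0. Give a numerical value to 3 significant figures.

A^2 ≈ 0.340

The normalization condition is ∫|ψ|² dz = 1 from −∞ to ∞.
Differentiating ∫e^(−αz²) dz = √(π/α) under α to get the higher moments, ∫|ψ|² dz = A²·(√(π)·σ).
With σ = 1.66: A² = 0.3399 and A = 0.5830.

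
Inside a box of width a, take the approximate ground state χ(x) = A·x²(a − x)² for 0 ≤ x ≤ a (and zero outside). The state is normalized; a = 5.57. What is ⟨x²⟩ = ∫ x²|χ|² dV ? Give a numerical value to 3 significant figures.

By definition ⟨x²⟩ = ∫ x^2 |χ(x)|² dx.
The ratio of the moment integral to the normalization integral gives ⟨x²⟩ = 3·a^2/11.
Putting a = 5.57 gives 8.461.

⟨x^2⟩ ≈ 8.46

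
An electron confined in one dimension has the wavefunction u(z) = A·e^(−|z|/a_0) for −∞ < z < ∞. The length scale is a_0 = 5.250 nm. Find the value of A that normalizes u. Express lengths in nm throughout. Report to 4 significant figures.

A ≈ 0.4364 nm^(-1/2)

The normalization condition is ∫|u|² dz = 1 from −∞ to ∞.
Carrying out the integral gives A² · a_0.
Hence A² = 1/[a_0].
With a_0 = 5.250: A² = 0.19048 and A = 0.43644.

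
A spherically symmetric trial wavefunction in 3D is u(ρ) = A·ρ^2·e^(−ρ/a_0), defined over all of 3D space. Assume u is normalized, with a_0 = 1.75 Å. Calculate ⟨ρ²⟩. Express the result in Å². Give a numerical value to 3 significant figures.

⟨ρ^2⟩ ≈ 42.9 Å^2

By definition ⟨ρ²⟩ = ∫ ρ^2 |u(ρ)|² 4πρ² dρ.
Using ∫₀^∞ ρⁿ e^(−αρ) dρ = n!/αⁿ⁺¹, evaluating both integrals, ⟨ρ²⟩ = 14·a_0^2.
Putting a_0 = 1.75 gives 42.88.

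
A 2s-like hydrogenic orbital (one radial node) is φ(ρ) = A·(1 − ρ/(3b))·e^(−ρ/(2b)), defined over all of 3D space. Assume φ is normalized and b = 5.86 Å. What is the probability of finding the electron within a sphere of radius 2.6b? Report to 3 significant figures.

P ≈ 0.351

With dV = 4πρ²dρ, the probability is ∫|φ|² dV over ρ ≤ 2.6b.
The full normalization integral is A²·[8·π·b^3/3] = 1, fixing A².
In terms of u = ρ/b (A², 4π and the length scale all cancel between numerator and denominator), P = [∫_{0}^{2.6} u^2·(1 - u/3)^2·e^(-u) du] / [∫_{0}^{∞} u^2·(1 - u/3)^2·e^(-u) du].
With ∫ u^2·(1 - u/3)^2·e^(-u) du = (-u^4 + 2·u^3 - 3·u^2 - 6·u - 6)·e^(-u)/9 + C, the region integral is ≈ 0.23402 and the full one is 2/3.
The region integral divided by the full integral gives P = 0.3510.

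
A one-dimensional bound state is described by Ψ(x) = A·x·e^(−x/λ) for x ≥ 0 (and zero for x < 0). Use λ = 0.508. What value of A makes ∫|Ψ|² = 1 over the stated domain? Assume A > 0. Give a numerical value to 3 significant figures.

We need A² ∫|f|² dx = 1, taking the integral from 0 to ∞.
With ∫₀^∞ x^2 e^(−αx) dx = 2!/α^3, ∫|Ψ|² dx = A²·(λ^3/4).
With λ = 0.508: A² = 30.51 and A = 5.524.

A ≈ 5.52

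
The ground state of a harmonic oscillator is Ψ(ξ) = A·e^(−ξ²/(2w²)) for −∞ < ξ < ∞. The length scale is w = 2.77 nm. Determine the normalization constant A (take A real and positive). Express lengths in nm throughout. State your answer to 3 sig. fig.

Normalization requires ∫|Ψ|² dξ = 1, integrated from −∞ to ∞.
With Ψ = A·e^(−ξ²/(2w²)), the integral evaluates to A²·[√(π)·w].
Hence A² = 1/[√(π)·w].
With w = 2.77: A² = 0.2037 and A = 0.4513.

A ≈ 0.451 nm^(-1/2)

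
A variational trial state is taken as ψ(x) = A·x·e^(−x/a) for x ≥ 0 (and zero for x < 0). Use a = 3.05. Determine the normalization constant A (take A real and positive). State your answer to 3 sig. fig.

A ≈ 0.375

Require ∫ |ψ|² dx = 1 over the whole domain.
Recall ∫₀^∞ x^m e^(−x/β) dx = m!·β^(m+1), ∫|ψ|² dx = A²·(a^3/4).
Setting this equal to 1 gives A² = 1/(a^3/4).
With a = 3.05: A² = 0.1410 and A = 0.3755.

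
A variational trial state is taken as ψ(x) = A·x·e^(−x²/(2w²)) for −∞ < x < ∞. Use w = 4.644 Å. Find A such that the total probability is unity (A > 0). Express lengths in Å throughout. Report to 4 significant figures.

A ≈ 0.1061 Å^(-3/2)

The normalization condition is ∫|ψ|² dx = 1 from −∞ to ∞.
Differentiating ∫e^(−αx²) dx = √(π/α) under α to get the higher moments, ∫|ψ|² dx = A²·(√(π)·w^3/2).
Setting this equal to 1 gives A² = 1/(√(π)·w^3/2).
Substituting w = 4.644 gives A² = 0.011266, so A = 0.10614.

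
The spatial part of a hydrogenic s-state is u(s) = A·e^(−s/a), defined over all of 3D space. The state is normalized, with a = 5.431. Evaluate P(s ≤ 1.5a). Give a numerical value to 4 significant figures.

P ≈ 0.5768

With dV = 4πs²ds, the probability is ∫|u|² dV over s ≤ 1.5a.
The full normalization integral is A²·[π·a^3] = 1, fixing A².
In terms of t = s/a (A², 4π and the length scale all cancel between numerator and denominator), P = [∫_{0}^{1.5} t^2·e^(-2·t) dt] / [∫_{0}^{∞} t^2·e^(-2·t) dt].
An antiderivative of t^2·e^(-2·t) is -(2·t^2 + 2·t + 1)·e^(-2·t)/4; evaluating from 0 to 1.5 gives 1/4 - 17·e^(-3)/8, while the full integral is 1/4.
Taking the ratio yields P = 0.57681.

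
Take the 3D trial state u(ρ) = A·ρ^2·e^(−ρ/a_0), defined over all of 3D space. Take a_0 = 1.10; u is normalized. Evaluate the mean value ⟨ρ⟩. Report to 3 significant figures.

By definition ⟨ρ⟩ = ∫ ρ |u(ρ)|² 4πρ² dρ.
Evaluating both integrals, ⟨ρ⟩ = 7·a_0/2.
With a_0 = 1.10, ⟨ρ⟩ = 3.850.

⟨ρ⟩ ≈ 3.85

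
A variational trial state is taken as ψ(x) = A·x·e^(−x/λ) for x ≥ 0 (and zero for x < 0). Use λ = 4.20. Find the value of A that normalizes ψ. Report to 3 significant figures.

A ≈ 0.232

Require ∫ |ψ|² dx = 1 over the whole domain.
Using ∫₀^∞ xⁿ e^(−αx) dx = n!/αⁿ⁺¹, the integral (without the A² prefactor) comes out to λ^3/4.
Setting this equal to 1 gives A² = 1/(λ^3/4).
Plugging in λ = 4.20 yields A = 0.2324.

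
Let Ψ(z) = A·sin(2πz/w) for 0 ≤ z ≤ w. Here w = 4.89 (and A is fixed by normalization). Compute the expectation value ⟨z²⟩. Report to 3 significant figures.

⟨z^2⟩ ≈ 7.67

By definition ⟨z²⟩ = ∫ z^2 |Ψ(z)|² dz.
The ratio of the moment integral to the normalization integral gives ⟨z²⟩ = -w^2/(8·π^2) + w^2/3.
With w = 4.89, ⟨z^2⟩ = 7.668.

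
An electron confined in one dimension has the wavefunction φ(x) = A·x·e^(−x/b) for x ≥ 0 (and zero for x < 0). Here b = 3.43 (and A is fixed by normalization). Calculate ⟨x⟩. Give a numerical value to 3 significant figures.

⟨x⟩ ≈ 5.15

⟨x⟩ = ∫ x |φ|² dx over the full domain.
With ∫₀^∞ x^3 e^(−αx) dx = 3!/α^4, since the A² factors cancel between numerator and denominator, ⟨x⟩ = 3·b/2.
With b = 3.43, ⟨x⟩ = 5.145.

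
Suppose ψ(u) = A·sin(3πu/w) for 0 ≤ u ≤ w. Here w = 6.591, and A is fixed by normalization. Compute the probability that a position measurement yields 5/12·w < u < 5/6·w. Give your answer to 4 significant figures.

P ≈ 0.4697

The probability is P = ∫ |ψ|² du over [5/12·w, 5/6·w].
The normalization integral ∫|ψ|²du over the whole domain equals w/2·A², and A² cancels in the ratio.
Let t = u/w; then A² and the length scale cancel, so P = ∫_{5/12}^{5/6} sin(3·π·t)^2 dt ÷ ∫_{0}^{1} sin(3·π·t)^2 dt.
Using ∫ sin(3·π·t)^2 dt = t/2 - sin(6·π·t)/(12·π), the numerator is 1/(12·π) + 5/24 and the denominator is 1/2.
This works out to P = (2 + 5·π)/(12·π).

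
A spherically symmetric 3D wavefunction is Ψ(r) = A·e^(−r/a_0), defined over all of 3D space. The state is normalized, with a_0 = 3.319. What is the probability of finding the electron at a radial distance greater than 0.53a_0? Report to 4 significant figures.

P ≈ 0.9083

With dV = 4πr²dr, the probability is ∫|Ψ|² dV over r > 0.53a_0.
A² is fixed by ∫₀^∞ 4πr²|Ψ|² dr = 1, i.e. A² = (π·a_0^3)^(−1).
Let u = r/a_0; then A², 4π and the length scale all cancel, so P = ∫_{0.53}^{∞} u^2·e^(-2·u) du ÷ ∫_{0}^{∞} u^2·e^(-2·u) du.
Using ∫ u^2·e^(-2·u) du = -(2·u^2 + 2·u + 1)·e^(-2·u)/4, the numerator is ≈ 0.227084 and the denominator is 1/4.
Taking the ratio yields P = 0.90834.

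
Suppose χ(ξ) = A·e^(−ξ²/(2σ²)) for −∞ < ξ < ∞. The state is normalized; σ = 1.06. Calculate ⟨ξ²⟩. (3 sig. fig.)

⟨ξ^2⟩ ≈ 0.562

⟨ξ²⟩ = ∫ ξ^2 |χ|² dξ over the full domain.
The ratio of the moment integral to the normalization integral gives ⟨ξ²⟩ = σ^2/2.
With σ = 1.06, ⟨ξ^2⟩ = 0.5618.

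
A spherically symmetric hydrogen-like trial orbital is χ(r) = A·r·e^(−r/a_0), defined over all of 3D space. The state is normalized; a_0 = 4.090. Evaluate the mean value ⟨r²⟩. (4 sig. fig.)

⟨r^2⟩ ≈ 125.5

The expectation value is the |χ|²-weighted average of r^2: ∫ r^2|χ|² 4πr² dr.
Recall ∫₀^∞ r^m e^(−r/β) dr = m!·β^(m+1), evaluating both integrals, ⟨r²⟩ = 15·a_0^2/2.
With a_0 = 4.090, ⟨r^2⟩ = 125.46.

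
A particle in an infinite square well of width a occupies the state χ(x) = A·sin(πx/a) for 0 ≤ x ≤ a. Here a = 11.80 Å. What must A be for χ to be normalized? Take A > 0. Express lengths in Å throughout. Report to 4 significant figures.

A ≈ 0.4117 Å^(-1/2)

Normalization requires ∫|χ|² dx = 1, integrated from 0 to a.
Using sin²θ = (1 − cos 2θ)/2, with χ = A·sin(πx/a), the integral evaluates to A²·[a/2].
Plugging in a = 11.80 yields A = 0.41169.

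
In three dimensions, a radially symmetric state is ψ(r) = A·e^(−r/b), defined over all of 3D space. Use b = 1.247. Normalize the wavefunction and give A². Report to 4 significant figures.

Require ∫ |ψ|² 4πr² dr = 1 over the whole domain.
(Spherical symmetry: dV = 4πr² dr.)
Using ∫₀^∞ rⁿ e^(−αr) dr = n!/αⁿ⁺¹, the integral (without the A² prefactor) comes out to π·b^3.
Hence A² = 1/[π·b^3].
With b = 1.247: A² = 0.16415 and A = 0.40516.

A^2 ≈ 0.1642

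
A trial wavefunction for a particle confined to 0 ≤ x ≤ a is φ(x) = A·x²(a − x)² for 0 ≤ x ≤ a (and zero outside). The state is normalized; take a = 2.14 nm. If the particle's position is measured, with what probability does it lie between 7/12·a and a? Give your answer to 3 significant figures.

P ≈ 0.302

The probability is P = ∫ |φ|² dx over [7/12·a, a].
The normalization integral ∫|φ|²dx over the whole domain equals a^9/630·A², and A² cancels in the ratio.
Let u = x/a; then A² and the length scale cancel, so P = ∫_{7/12}^{1} u^4·(1 - u)^4 du ÷ ∫_{0}^{1} u^4·(1 - u)^4 du.
With ∫ u^4·(1 - u)^4 du = u^5·(70·u^4 - 315·u^3 + 540·u^2 - 420·u + 126)/630 + C, the region integral is ≈ 0.00047989 and the full one is 1/630.
Evaluating gives P = 0.3023.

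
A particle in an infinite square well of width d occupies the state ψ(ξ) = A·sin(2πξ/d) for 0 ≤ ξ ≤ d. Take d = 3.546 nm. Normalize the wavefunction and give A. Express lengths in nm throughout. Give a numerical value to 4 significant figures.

A ≈ 0.7510 nm^(-1/2)

Require ∫ |ψ|² dξ = 1 over the whole domain.
With ∫₀^d sin²(nπξ/d) dξ = d/2, with ψ = A·sin(2πξ/d), the integral evaluates to A²·[d/2].
Setting this equal to 1 gives A² = 1/(d/2).
With d = 3.546: A² = 0.56402 and A = 0.75101.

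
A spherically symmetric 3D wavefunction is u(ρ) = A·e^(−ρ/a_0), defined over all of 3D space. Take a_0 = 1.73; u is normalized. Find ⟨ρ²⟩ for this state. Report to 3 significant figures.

By definition ⟨ρ²⟩ = ∫ ρ^2 |u(ρ)|² 4πρ² dρ.
Using ∫₀^∞ ρⁿ e^(−αρ) dρ = n!/αⁿ⁺¹, evaluating both integrals, ⟨ρ²⟩ = 3·a_0^2.
With a_0 = 1.73, ⟨ρ^2⟩ = 8.979.

⟨ρ^2⟩ ≈ 8.98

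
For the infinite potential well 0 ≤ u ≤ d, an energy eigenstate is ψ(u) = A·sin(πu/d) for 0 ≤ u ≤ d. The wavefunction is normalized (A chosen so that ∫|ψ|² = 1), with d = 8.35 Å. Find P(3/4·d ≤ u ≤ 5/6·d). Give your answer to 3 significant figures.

P ≈ 0.0620

|ψ|² is the probability density, so P = ∫_{3/4·d}^{5/6·d} |ψ|² du.
With A² fixed by ∫|ψ|² = 1, i.e. A² = (d/2)^(−1), substitute and integrate.
Let t = u/d; then A² and the length scale cancel, so P = ∫_{3/4}^{5/6} sin(π·t)^2 dt ÷ ∫_{0}^{1} sin(π·t)^2 dt.
Using ∫ sin(π·t)^2 dt = t/2 - sin(2·π·t)/(4·π), the numerator is -1/(4·π) + 1/24 + √(3)/(8·π) and the denominator is 1/2.
Evaluating gives P = (-6 + π + 3·√(3))/(12·π).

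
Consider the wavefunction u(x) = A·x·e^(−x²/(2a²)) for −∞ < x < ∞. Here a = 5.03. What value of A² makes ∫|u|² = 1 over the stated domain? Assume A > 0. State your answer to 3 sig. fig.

The normalization condition is ∫|u|² dx = 1 from −∞ to ∞.
Carrying out the integral gives A² · √(π)·a^3/2.
Setting this equal to 1 gives A² = 1/(√(π)·a^3/2).
With a = 5.03: A² = 0.008866 and A = 0.09416.

A^2 ≈ 0.00887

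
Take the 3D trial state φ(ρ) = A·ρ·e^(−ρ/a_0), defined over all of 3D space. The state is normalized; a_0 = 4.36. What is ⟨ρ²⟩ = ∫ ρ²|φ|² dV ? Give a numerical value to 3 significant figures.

⟨ρ^2⟩ ≈ 143

⟨ρ²⟩ = ∫ ρ^2 |φ|² 4πρ² dρ over the full domain.
Using ∫₀^∞ ρⁿ e^(−αρ) dρ = n!/αⁿ⁺¹, since the A² factors cancel between numerator and denominator, ⟨ρ²⟩ = 15·a_0^2/2.
With a_0 = 4.36, ⟨ρ^2⟩ = 142.6.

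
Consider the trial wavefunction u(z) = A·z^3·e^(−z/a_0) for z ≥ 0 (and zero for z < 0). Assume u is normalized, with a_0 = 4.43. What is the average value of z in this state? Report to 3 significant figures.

⟨z⟩ ≈ 15.5

By definition ⟨z⟩ = ∫ z |u(z)|² dz.
Using ∫₀^∞ zⁿ e^(−αz) dz = n!/αⁿ⁺¹, the ratio of the moment integral to the normalization integral gives ⟨z⟩ = 7·a_0/2.
With a_0 = 4.43, ⟨z⟩ = 15.51.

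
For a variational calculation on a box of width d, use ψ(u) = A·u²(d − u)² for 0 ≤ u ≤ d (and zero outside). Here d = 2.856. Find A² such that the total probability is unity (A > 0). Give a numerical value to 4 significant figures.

Require ∫ |ψ|² du = 1 over the whole domain.
Expanding the polynomial and integrating term by term, the integral (without the A² prefactor) comes out to d^9/630.
Plugging in d = 2.856 yields A = 0.22323.

A^2 ≈ 0.04983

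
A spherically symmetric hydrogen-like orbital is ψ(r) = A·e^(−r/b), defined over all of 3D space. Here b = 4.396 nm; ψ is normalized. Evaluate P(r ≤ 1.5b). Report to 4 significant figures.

P ≈ 0.5768

Integrate the radial probability density 4πr²|ψ|² over r ≤ 1.5b.
Normalization gives A² = 1/(π·b^3).
In terms of u = r/b (A², 4π and the length scale all cancel between numerator and denominator), P = [∫_{0}^{1.5} u^2·e^(-2·u) du] / [∫_{0}^{∞} u^2·e^(-2·u) du].
An antiderivative of u^2·e^(-2·u) is -(2·u^2 + 2·u + 1)·e^(-2·u)/4; evaluating from 0 to 1.5 gives 1/4 - 17·e^(-3)/8, while the full integral is 1/4.
Taking the ratio yields P = 0.57681.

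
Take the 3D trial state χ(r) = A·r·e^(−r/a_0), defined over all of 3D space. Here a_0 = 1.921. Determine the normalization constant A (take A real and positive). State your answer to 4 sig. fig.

A ≈ 0.06369

Require ∫ |χ|² 4πr² dr = 1 over the whole domain.
With χ = A·r·e^(−r/a_0), the integral evaluates to A²·[3·π·a_0^5].
Hence A² = 1/[3·π·a_0^5].
Substituting a_0 = 1.921 gives A² = 0.0040559, so A = 0.063686.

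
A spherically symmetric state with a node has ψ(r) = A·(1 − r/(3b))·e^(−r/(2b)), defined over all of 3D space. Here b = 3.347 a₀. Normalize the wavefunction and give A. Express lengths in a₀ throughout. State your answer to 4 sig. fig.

A ≈ 0.05642 a₀^(-3/2)

Require ∫ |ψ|² 4πr² dr = 1 over the whole domain.
The angular integral contributes 4π, leaving ∫₀^∞ r²|ψ|² dr.
∫|ψ|² 4πr² dr = A²·(8·π·b^3/3).
So A² = (8·π·b^3/3)^(−1).
Plugging in b = 3.347 yields A = 0.056423.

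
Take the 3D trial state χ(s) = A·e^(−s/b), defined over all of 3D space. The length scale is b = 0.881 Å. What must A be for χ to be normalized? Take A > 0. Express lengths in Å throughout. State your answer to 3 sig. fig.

Normalization requires ∫|χ|² 4πs² ds = 1, integrated from 0 to ∞.
Recall ∫₀^∞ s^m e^(−s/β) ds = m!·β^(m+1), the integral (without the A² prefactor) comes out to π·b^3.
Setting this equal to 1 gives A² = 1/(π·b^3).
Plugging in b = 0.881 yields A = 0.6823.

A ≈ 0.682 Å^(-3/2)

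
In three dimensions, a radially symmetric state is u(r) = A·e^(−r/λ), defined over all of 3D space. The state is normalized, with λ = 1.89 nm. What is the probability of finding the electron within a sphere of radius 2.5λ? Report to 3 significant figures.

P ≈ 0.875

P = ∫ |u|² 4πr² dr over r ≤ 2.5λ.
The full normalization integral is A²·[π·λ^3] = 1, fixing A².
Substituting t = r/λ, A², 4π and the length scale all cancel in the ratio: P = ∫_{0}^{2.5} t^2·e^(-2·t) dt / ∫_{0}^{∞} t^2·e^(-2·t) dt.
Using ∫ t^2·e^(-2·t) dt = -(2·t^2 + 2·t + 1)·e^(-2·t)/4, the numerator is 1/4 - 37·e^(-5)/8 and the denominator is 1/4.
This evaluates to P = 0.8753.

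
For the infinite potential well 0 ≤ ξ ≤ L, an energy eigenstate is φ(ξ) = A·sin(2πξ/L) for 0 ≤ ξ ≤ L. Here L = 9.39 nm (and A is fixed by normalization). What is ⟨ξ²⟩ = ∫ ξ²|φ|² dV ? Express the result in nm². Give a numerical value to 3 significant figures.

⟨ξ²⟩ = ∫ ξ^2 |φ|² dξ over the full domain.
The ratio of the moment integral to the normalization integral gives ⟨ξ²⟩ = -L^2/(8·π^2) + L^2/3.
Putting L = 9.39 gives 28.27.

⟨ξ^2⟩ ≈ 28.3 nm^2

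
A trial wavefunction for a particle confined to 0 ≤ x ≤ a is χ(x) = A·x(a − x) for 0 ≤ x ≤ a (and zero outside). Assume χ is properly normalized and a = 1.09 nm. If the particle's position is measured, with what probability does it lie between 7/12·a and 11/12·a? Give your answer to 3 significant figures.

|χ|² is the probability density, so P = ∫_{7/12·a}^{11/12·a} |χ|² dx.
With A² fixed by ∫|χ|² = 1, i.e. A² = (a^5/30)^(−1), substitute and integrate.
Substituting u = x/a, A² and the length scale cancel in the ratio: P = ∫_{7/12}^{11/12} u^2·(1 - u)^2 du / ∫_{0}^{1} u^2·(1 - u)^2 du.
An antiderivative of u^2·(1 - u)^2 is u^3·(6·u^2 - 15·u + 10)/30; evaluating from 7/12 to 11/12 gives ≈ 0.011384, while the full integral is 1/30.
This works out to P = 0.3415.

P ≈ 0.342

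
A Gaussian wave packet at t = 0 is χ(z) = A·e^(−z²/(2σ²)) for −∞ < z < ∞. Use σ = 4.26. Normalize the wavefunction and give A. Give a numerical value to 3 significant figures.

A ≈ 0.364

We need A² ∫|f|² dz = 1, taking the integral from −∞ to ∞.
With ∫_{−∞}^{∞} z^(2m) e^(−αz²) dz = (2m−1)!!·√π / (2^m α^(m+1/2)), the integral (without the A² prefactor) comes out to √(π)·σ.
So A² = (√(π)·σ)^(−1).
Substituting σ = 4.26 gives A² = 0.1324, so A = 0.3639.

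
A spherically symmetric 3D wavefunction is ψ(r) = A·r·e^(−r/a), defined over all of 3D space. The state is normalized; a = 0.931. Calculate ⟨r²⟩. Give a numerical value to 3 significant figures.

By definition ⟨r²⟩ = ∫ r^2 |ψ(r)|² 4πr² dr.
Since the A² factors cancel between numerator and denominator, ⟨r²⟩ = 15·a^2/2.
Putting a = 0.931 gives 6.501.

⟨r^2⟩ ≈ 6.50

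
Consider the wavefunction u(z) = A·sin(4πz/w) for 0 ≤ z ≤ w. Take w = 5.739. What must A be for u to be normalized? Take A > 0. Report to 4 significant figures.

A ≈ 0.5903

Require ∫ |u|² dz = 1 over the whole domain.
The integral (without the A² prefactor) comes out to w/2.
Setting this equal to 1 gives A² = 1/(w/2).
Plugging in w = 5.739 yields A = 0.59033.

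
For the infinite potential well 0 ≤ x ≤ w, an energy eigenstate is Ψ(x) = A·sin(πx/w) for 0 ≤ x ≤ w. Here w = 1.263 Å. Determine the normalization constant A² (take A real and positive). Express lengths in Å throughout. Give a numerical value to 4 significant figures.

Normalization requires ∫|Ψ|² dx = 1, integrated from 0 to w.
∫|Ψ|² dx = A²·(w/2).
Hence A² = 1/[w/2].
Substituting w = 1.263 gives A² = 1.5835, so A = 1.2584.

A^2 ≈ 1.584 Å^(-1)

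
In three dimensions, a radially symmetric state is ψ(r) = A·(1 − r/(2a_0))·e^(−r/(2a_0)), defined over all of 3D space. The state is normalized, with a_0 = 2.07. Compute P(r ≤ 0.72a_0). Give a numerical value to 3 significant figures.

P ≈ 0.0203

Integrate the radial probability density 4πr²|ψ|² over r ≤ 0.72a_0.
A² is fixed by ∫₀^∞ 4πr²|ψ|² dr = 1, i.e. A² = (8·π·a_0^3)^(−1).
Substituting u = r/a_0, A², 4π and the length scale all cancel in the ratio: P = ∫_{0}^{0.72} u^2·(1 - u/2)^2·e^(-u) du / ∫_{0}^{∞} u^2·(1 - u/2)^2·e^(-u) du.
With ∫ u^2·(1 - u/2)^2·e^(-u) du = -(u^4/4 + u^2 + 2·u + 2)·e^(-u) + C, the region integral is ≈ 0.040538 and the full one is 2.
The region integral divided by the full integral gives P = 0.02027.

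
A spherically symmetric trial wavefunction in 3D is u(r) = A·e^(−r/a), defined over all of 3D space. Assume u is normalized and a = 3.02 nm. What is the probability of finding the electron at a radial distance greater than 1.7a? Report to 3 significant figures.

P ≈ 0.340

Integrate the radial probability density 4πr²|u|² over r > 1.7a.
Normalization gives A² = 1/(π·a^3).
Let t = r/a; then A², 4π and the length scale all cancel, so P = ∫_{1.7}^{∞} t^2·e^(-2·t) dt ÷ ∫_{0}^{∞} t^2·e^(-2·t) dt.
An antiderivative of t^2·e^(-2·t) is -(2·t^2 + 2·t + 1)·e^(-2·t)/4; evaluating from 1.7 to ∞ gives 509·e^(-17/5)/200, while the full integral is 1/4.
Taking the ratio yields P = 0.3397.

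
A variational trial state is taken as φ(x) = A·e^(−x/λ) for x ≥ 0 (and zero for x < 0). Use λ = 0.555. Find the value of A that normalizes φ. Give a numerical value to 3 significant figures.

Normalization requires ∫|φ|² dx = 1, integrated from 0 to ∞.
Recall ∫₀^∞ x^m e^(−x/β) dx = m!·β^(m+1), the integral (without the A² prefactor) comes out to λ/2.
Plugging in λ = 0.555 yields A = 1.898.

A ≈ 1.90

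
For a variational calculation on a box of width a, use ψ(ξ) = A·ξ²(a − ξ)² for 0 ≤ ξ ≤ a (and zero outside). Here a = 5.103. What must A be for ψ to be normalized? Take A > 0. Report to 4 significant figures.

We need A² ∫|f|² dξ = 1, taking the integral from 0 to a.
Expanding the polynomial and integrating term by term, ∫|ψ|² dξ = A²·(a^9/630).
Hence A² = 1/[a^9/630].
Substituting a = 5.103 gives A² = 0.00026848, so A = 0.016385.

A ≈ 0.01639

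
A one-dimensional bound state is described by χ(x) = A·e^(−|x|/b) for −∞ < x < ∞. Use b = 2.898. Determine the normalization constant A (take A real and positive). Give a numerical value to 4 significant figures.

A ≈ 0.5874

Normalization requires ∫|χ|² dx = 1, integrated from −∞ to ∞.
With χ = A·e^(−|x|/b), the integral evaluates to A²·[b].
Hence A² = 1/[b].
Substituting b = 2.898 gives A² = 0.34507, so A = 0.58742.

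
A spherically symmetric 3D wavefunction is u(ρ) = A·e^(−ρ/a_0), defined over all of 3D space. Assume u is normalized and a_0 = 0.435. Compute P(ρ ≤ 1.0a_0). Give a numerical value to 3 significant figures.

P ≈ 0.323

P = ∫ |u|² 4πρ² dρ over ρ ≤ 1.0a_0.
Normalization gives A² = 1/(π·a_0^3).
Substituting t = ρ/a_0, A², 4π and the length scale all cancel in the ratio: P = ∫_{0}^{1.0} t^2·e^(-2·t) dt / ∫_{0}^{∞} t^2·e^(-2·t) dt.
Using ∫ t^2·e^(-2·t) dt = -(2·t^2 + 2·t + 1)·e^(-2·t)/4, the numerator is 1/4 - 5·e^(-2)/4 and the denominator is 1/4.
The region integral divided by the full integral gives P = 0.3233.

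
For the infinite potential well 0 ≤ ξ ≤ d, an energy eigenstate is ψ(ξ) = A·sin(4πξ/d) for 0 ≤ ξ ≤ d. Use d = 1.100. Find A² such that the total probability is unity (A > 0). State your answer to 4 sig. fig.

Normalization requires ∫|ψ|² dξ = 1, integrated from 0 to d.
With ∫₀^d sin²(nπξ/d) dξ = d/2, ∫|ψ|² dξ = A²·(d/2).
Hence A² = 1/[d/2].
With d = 1.100: A² = 1.8182 and A = 1.3484.

A^2 ≈ 1.818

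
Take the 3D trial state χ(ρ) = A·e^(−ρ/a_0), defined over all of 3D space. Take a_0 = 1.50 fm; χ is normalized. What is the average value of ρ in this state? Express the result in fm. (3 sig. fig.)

The expectation value is the |χ|²-weighted average of ρ: ∫ ρ|χ|² 4πρ² dρ.
Recall ∫₀^∞ ρ^m e^(−ρ/β) dρ = m!·β^(m+1), evaluating both integrals, ⟨ρ⟩ = 3·a_0/2.
Putting a_0 = 1.50 gives 2.250.

⟨ρ⟩ ≈ 2.25 fm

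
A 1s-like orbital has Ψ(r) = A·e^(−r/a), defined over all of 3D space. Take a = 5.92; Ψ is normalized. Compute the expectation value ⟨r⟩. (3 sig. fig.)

⟨r⟩ ≈ 8.88

⟨r⟩ = ∫ r |Ψ|² 4πr² dr over the full domain.
Since the A² factors cancel between numerator and denominator, ⟨r⟩ = 3·a/2.
Putting a = 5.92 gives 8.880.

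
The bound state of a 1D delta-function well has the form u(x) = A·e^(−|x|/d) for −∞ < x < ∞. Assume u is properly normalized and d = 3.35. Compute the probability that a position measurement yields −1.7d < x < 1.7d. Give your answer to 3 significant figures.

P ≈ 0.967

The probability is P = ∫ |u|² dx over [−1.7d, 1.7d].
Since A² = 1/(d), this is the region integral divided by the full normalization integral.
Both integrals are even about x = 0, so only the x ≥ 0 halves are needed (the factors of 2 cancel). In terms of t = x/d (A² and the length scale cancel between numerator and denominator), P = [∫_{0}^{1.7} e^(-2·t) dt] / [∫_{0}^{∞} e^(-2·t) dt].
With ∫ e^(-2·t) dt = -e^(-2·t)/2 + C, the region integral is 1/2 - e^(-17/5)/2 and the full one is 1/2.
This works out to P = 0.9666.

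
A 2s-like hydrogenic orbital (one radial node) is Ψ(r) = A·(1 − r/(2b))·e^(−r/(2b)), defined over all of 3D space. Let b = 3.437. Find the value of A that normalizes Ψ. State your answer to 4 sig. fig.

The normalization condition is ∫|Ψ|² 4πr² dr = 1 from 0 to ∞.
(Spherical symmetry: dV = 4πr² dr.)
Using ∫₀^∞ rⁿ e^(−αr) dr = n!/αⁿ⁺¹, with Ψ = A·(1 − r/(2b))·e^(−r/(2b)), the integral evaluates to A²·[8·π·b^3].
Hence A² = 1/[8·π·b^3].
Substituting b = 3.437 gives A² = 0.00097999, so A = 0.031305.

A ≈ 0.03130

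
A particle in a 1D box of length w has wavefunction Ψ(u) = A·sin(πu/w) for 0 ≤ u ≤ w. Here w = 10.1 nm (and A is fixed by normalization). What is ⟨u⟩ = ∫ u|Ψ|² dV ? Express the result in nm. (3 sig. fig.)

⟨u⟩ ≈ 5.05 nm

The expectation value is the |Ψ|²-weighted average of u: ∫ u|Ψ|² du.
Evaluating both integrals, ⟨u⟩ = w/2.
With w = 10.1, ⟨u⟩ = 5.050.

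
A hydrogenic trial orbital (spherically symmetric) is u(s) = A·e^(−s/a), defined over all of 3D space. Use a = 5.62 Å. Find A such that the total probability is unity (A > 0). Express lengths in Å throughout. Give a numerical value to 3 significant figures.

A ≈ 0.0423 Å^(-3/2)

Require ∫ |u|² 4πs² ds = 1 over the whole domain.
The integral (without the A² prefactor) comes out to π·a^3.
Hence A² = 1/[π·a^3].
With a = 5.62: A² = 0.001793 and A = 0.04235.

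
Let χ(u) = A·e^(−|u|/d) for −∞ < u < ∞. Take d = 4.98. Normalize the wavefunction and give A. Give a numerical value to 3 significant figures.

We need A² ∫|f|² du = 1, taking the integral from −∞ to ∞.
The integral (without the A² prefactor) comes out to d.
Setting this equal to 1 gives A² = 1/(d).
Plugging in d = 4.98 yields A = 0.4481.

A ≈ 0.448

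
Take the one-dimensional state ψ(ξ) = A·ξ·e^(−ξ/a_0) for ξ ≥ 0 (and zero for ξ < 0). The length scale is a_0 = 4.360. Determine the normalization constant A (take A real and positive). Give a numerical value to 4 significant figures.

A ≈ 0.2197

The normalization condition is ∫|ψ|² dξ = 1 from 0 to ∞.
Recall ∫₀^∞ ξ^m e^(−ξ/β) dξ = m!·β^(m+1), with ψ = A·ξ·e^(−ξ/a_0), the integral evaluates to A²·[a_0^3/4].
Hence A² = 1/[a_0^3/4].
Substituting a_0 = 4.360 gives A² = 0.048261, so A = 0.21968.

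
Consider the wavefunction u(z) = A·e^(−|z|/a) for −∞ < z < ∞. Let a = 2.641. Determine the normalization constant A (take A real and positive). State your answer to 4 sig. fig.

We need A² ∫|f|² dz = 1, taking the integral from −∞ to ∞.
With ∫₀^∞ z^0 e^(−αz) dz = 0!/α^1, ∫|u|² dz = A²·(a).
So A² = (a)^(−1).
Substituting a = 2.641 gives A² = 0.37864, so A = 0.61534.

A ≈ 0.6153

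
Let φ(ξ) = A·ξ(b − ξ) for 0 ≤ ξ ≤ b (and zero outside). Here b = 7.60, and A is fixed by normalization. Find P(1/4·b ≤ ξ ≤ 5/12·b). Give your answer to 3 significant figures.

The probability is P = ∫ |φ|² dξ over [1/4·b, 5/12·b].
The normalization integral ∫|φ|²dξ over the whole domain equals b^5/30·A², and A² cancels in the ratio.
In terms of u = ξ/b (A² and the length scale cancel between numerator and denominator), P = [∫_{1/4}^{5/12} u^2·(1 - u)^2 du] / [∫_{0}^{1} u^2·(1 - u)^2 du].
With ∫ u^2·(1 - u)^2 du = u^3·(6·u^2 - 15·u + 10)/30 + C, the region integral is ≈ 0.0081035 and the full one is 1/30.
This works out to P = 0.2431.

P ≈ 0.243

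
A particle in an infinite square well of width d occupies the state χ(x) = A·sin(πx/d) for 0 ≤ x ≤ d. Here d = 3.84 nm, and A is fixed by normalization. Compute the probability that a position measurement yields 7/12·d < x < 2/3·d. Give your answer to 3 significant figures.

|χ|² is the probability density, so P = ∫_{7/12·d}^{2/3·d} |χ|² dx.
The normalization integral ∫|χ|²dx over the whole domain equals d/2·A², and A² cancels in the ratio.
Let u = x/d; then A² and the length scale cancel, so P = ∫_{7/12}^{2/3} sin(π·u)^2 du ÷ ∫_{0}^{1} sin(π·u)^2 du.
An antiderivative of sin(π·u)^2 is u/2 - sin(2·π·u)/(4·π); evaluating from 7/12 to 2/3 gives -1/(8·π) + 1/24 + √(3)/(8·π), while the full integral is 1/2.
Taking the ratio, P = (-3 + π + 3·√(3))/(12·π).

P ≈ 0.142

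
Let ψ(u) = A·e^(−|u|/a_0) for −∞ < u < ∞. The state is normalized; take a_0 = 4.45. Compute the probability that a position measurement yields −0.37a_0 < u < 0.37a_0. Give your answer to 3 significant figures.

P ≈ 0.523

The probability is P = ∫ |ψ|² du over [−0.37a_0, 0.37a_0].
The normalization integral ∫|ψ|²du over the whole domain equals a_0·A², and A² cancels in the ratio.
Both integrals are even about u = 0, so only the u ≥ 0 halves are needed (the factors of 2 cancel). In terms of t = u/a_0 (A² and the length scale cancel between numerator and denominator), P = [∫_{0}^{0.37} e^(-2·t) dt] / [∫_{0}^{∞} e^(-2·t) dt].
With ∫ e^(-2·t) dt = -e^(-2·t)/2 + C, the region integral is 1/2 - e^(-37/50)/2 and the full one is 1/2.
Evaluating gives P = 0.5229.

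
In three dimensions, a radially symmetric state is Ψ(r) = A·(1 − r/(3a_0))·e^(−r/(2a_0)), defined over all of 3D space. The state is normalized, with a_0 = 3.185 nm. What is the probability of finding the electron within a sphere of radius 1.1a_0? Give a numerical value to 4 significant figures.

P ≈ 0.1660

Integrate the radial probability density 4πr²|Ψ|² over r ≤ 1.1a_0.
The full normalization integral is A²·[8·π·a_0^3/3] = 1, fixing A².
Let u = r/a_0; then A², 4π and the length scale all cancel, so P = ∫_{0}^{1.1} u^2·(1 - u/3)^2·e^(-u) du ÷ ∫_{0}^{∞} u^2·(1 - u/3)^2·e^(-u) du.
An antiderivative of u^2·(1 - u/3)^2·e^(-u) is (-u^4 + 2·u^3 - 3·u^2 - 6·u - 6)·e^(-u)/9; evaluating from 0 to 1.1 gives ≈ 0.110694, while the full integral is 2/3.
Taking the ratio yields P = 0.16604.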